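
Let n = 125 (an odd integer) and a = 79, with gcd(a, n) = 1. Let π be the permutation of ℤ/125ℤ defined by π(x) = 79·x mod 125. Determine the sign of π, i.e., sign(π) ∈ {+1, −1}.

+1

Trace 99: π^k(99) = [99, 71, 109, 111, 19, 1, 79] for k=0..6.
7 cycles of lengths [50, 50, 10, 10, 2, 2, 1].
7 cycles on 125: each ℓ→(−1)^(ℓ−1), product (−1)^118 = +1.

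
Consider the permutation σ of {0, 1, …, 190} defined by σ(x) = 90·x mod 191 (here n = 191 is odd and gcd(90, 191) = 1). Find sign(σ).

+1

Trace 158: π^k(158) = [158, 86, 100, 23, 160, 75, 65] for k=0..6.
3 cycles of lengths [95, 95, 1].
sign(π) = (−1)^{n − #cycles} = (−1)^{191−3} = (−1)^188 = +1.
The Jacobi symbol (90|191) = +1 (Zolotarev) agrees.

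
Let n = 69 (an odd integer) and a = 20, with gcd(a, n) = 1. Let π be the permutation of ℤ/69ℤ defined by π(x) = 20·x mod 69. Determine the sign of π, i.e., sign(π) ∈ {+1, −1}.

Orbit of 38 under x↦20x: [38, 1, 20, 55, 65, 58, 56]… (length divides ord_69(20)).
π_20 has 5 disjoint cycles with lengths [22, 22, 22, 2, 1] on {0,…,68}.
Σ(ℓ_i−1) = 69−5 = 64; sign = (−1)^64 = +1.

+1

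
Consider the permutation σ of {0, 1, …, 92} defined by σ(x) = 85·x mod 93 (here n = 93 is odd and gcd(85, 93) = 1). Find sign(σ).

-1

Trace 61: π^k(61) = [61, 70, 91, 16, 58, 1, 85] for k=0..6.
Decompose π into cycles: lengths [10, 10, 10, 10, 10, 10, 10, 10, 10, 1, 1, 1] (12 cycles, including the fixed point 0).
sign(π) = (−1)^{n − #cycles} = (−1)^{93−12} = (−1)^81 = -1.
Zolotarev: (85|93) = -1, matching the cycle-count sign.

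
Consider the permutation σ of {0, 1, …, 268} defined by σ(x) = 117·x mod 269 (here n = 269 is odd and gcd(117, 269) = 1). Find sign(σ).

Start at x=218: 218 → 220 → 185 → 125 → 99 → 16 → 258 → … (one orbit).
Cycle type of π: 67×4 + 1; total 5 cycles.
With 5 cycles on 269 points, sign = (−1)^{269−5} = +1.
The Jacobi symbol (117|269) = +1 (Zolotarev) agrees.

+1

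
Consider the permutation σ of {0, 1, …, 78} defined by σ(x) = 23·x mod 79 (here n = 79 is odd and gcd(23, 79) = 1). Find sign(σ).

+1

Start at x=1: 1 → 23 → 55 → 1 (one orbit).
Decompose π into cycles: lengths [3, 3, 3, 3, 3, 3, 3, 3, 3, 3, 3, 3, 3, 3, 3, 3, 3, 3, 3, 3, 3, 3, 3, 3, 3, 3, 1] (27 cycles, including the fixed point 0).
Σ(ℓ_i−1) = 79−27 = 52; sign = (−1)^52 = +1.
Via Zolotarev, sign(π_{23}) = (23|79) = +1.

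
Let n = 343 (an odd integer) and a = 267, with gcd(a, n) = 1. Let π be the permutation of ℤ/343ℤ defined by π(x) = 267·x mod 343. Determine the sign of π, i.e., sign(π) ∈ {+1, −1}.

+1

Orbit of 197 under x↦267x: [197, 120, 141, 260, 134, 106, 176]… (length divides ord_343(267)).
The orbit structure of x ↦ 267x mod 343: 19 orbits of sizes [49, 49, 49, 49, 49, 49, 7, 7, 7, 7, 7, 7, 1, 1, 1, 1, 1, 1, 1].
With 19 cycles on 343 points, sign = (−1)^{343−19} = +1.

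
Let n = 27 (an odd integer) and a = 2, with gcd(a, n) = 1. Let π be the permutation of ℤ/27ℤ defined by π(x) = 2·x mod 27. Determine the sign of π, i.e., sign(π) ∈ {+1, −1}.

Trace 23: π^k(23) = [23, 19, 11, 22, 17, 7, 14] for k=0..6.
π_2 has 4 disjoint cycles with lengths [18, 6, 2, 1] on {0,…,26}.
27 − 4 = 23 transpositions; sign(π) = (−1)^23 = -1.
Zolotarev: (2|27) = -1, matching the cycle-count sign.

-1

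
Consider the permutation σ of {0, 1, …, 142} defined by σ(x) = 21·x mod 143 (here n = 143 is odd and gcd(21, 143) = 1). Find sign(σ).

Start at x=12: 12 → 109 → 1 → 21 → 12 (one orbit).
π_21 has 39 disjoint cycles with lengths [4, 4, 4, 4, 4, 4, 4, 4, 4, 4, 4, 4, 4, 4, 4, 4, 4, 4, 4, 4, 4, 4, 4, 4, 4, 4, 4, 4, 4, 4, 4, 4, 4, 2, 2, 2, 2, 2, 1] on {0,…,142}.
39 cycles on 143: each ℓ→(−1)^(ℓ−1), product (−1)^104 = +1.

+1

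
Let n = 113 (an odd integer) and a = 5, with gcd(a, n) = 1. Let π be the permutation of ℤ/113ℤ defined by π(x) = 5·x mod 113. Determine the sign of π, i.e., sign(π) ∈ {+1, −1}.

-1

Orbit of 65 under x↦5x: [65, 99, 43, 102, 58, 64, 94]… (length divides ord_113(5)).
Decompose π into cycles: lengths [112, 1] (2 cycles, including the fixed point 0).
sign(π) = (−1)^{n − #cycles} = (−1)^{113−2} = (−1)^111 = -1.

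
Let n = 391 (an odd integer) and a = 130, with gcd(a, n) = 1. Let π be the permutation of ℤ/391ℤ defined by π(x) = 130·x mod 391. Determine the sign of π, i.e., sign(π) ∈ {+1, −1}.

Orbit of 37 under x↦130x: [37, 118, 91, 100, 97, 98, 228]… (length divides ord_391(130)).
Cycle lengths of π_130 on ℤ/391ℤ: [176, 176, 22, 16, 1]; 5 cycles in total.
n − c = 391 − 5 = 386; sign = (−1)^386 = +1.

+1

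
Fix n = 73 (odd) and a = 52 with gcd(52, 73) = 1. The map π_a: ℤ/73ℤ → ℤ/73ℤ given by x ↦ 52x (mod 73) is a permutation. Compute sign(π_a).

-1

Orbit of 63 under x↦52x: [63, 64, 43, 46, 56, 65, 22]… (length divides ord_73(52)).
Decompose π into cycles: lengths [24, 24, 24, 1] (4 cycles, including the fixed point 0).
73 − 4 = 69 transpositions; sign(π) = (−1)^69 = -1.
Via Zolotarev, sign(π_{52}) = (52|73) = -1.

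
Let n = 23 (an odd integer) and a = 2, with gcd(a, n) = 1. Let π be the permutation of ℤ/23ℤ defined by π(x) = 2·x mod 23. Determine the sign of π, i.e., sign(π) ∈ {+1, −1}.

Start at x=1: 1 → 2 → 4 → 8 → 16 → 9 → 18 → … (one orbit).
π_2 has 3 disjoint cycles with lengths [11, 11, 1] on {0,…,22}.
n − c = 23 − 3 = 20; sign = (−1)^20 = +1.

+1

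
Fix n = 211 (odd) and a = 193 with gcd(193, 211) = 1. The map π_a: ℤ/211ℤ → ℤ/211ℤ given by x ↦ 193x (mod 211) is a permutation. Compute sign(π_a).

+1

Orbit of 65 under x↦193x: [65, 96, 171, 87, 122, 125, 71]… (length divides ord_211(193)).
Cycle lengths of π_193 on ℤ/211ℤ: [35, 35, 35, 35, 35, 35, 1]; 7 cycles in total.
Σ(ℓ_i−1) = 211−7 = 204; sign = (−1)^204 = +1.
Check: (193/211) = +1 by Zolotarev.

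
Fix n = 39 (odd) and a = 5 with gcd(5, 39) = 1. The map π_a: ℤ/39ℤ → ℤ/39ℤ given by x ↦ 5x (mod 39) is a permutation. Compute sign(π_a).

+1

Start at x=1: 1 → 5 → 25 → 8 → 1 (one orbit).
Cycle lengths of π_5 on ℤ/39ℤ: [4, 4, 4, 4, 4, 4, 4, 4, 4, 2, 1]; 11 cycles in total.
n − c = 39 − 11 = 28; sign = (−1)^28 = +1.
Check: (5/39) = +1 by Zolotarev.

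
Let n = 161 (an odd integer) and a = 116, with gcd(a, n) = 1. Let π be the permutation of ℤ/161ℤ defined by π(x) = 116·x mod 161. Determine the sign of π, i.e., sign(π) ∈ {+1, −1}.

+1

Orbit of 1 under x↦116x: [1, 116, 93]… (length divides ord_161(116)).
Cycle lengths of π_116 on ℤ/161ℤ: [3, 3, 3, 3, 3, 3, 3, 3, 3, 3, 3, 3, 3, 3, 3, 3, 3, 3, 3, 3, 3, 3, 3, 3, 3, 3, 3, 3, 3, 3, 3, 3, 3, 3, 3, 3, 3, 3, 3, 3, 3, 3, 3, 3, 3, 3, 1, 1, 1, 1, 1, 1, 1, 1, 1, 1, 1, 1, 1, 1, 1, 1, 1, 1, 1, 1, 1, 1, 1]; 69 cycles in total.
n − c = 161 − 69 = 92; sign = (−1)^92 = +1.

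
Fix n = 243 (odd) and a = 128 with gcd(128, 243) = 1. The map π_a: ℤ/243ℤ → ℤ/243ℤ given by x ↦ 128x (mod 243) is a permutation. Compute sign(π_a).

Trace 23: π^k(23) = [23, 28, 182, 211, 35, 106, 203] for k=0..6.
π_128 has 6 disjoint cycles with lengths [162, 54, 18, 6, 2, 1] on {0,…,242}.
Σ(ℓ_i−1) = 243−6 = 237; sign = (−1)^237 = -1.

-1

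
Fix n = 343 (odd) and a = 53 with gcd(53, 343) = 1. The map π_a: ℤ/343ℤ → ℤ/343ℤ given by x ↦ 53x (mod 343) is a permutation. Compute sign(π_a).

+1

Trace 324: π^k(324) = [324, 22, 137, 58, 330, 340, 184] for k=0..6.
Cycle type of π: 147×2 + 21×2 + 3×2 + 1; total 7 cycles.
7 cycles on 343: each ℓ→(−1)^(ℓ−1), product (−1)^336 = +1.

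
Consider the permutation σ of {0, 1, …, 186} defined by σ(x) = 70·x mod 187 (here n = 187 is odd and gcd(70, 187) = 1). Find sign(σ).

+1

Trace 38: π^k(38) = [38, 42, 135, 100, 81, 60, 86] for k=0..6.
π_70 has 9 disjoint cycles with lengths [40, 40, 40, 40, 8, 8, 5, 5, 1] on {0,…,186}.
n − c = 187 − 9 = 178; sign = (−1)^178 = +1.
The Jacobi symbol (70|187) = +1 (Zolotarev) agrees.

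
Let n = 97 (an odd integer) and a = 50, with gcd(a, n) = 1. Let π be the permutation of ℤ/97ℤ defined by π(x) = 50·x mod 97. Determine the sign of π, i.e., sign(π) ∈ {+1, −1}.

Trace 1: π^k(1) = [1, 50, 75, 64, 96, 47, 22] for k=0..6.
The orbit structure of x ↦ 50x mod 97: 13 orbits of sizes [8, 8, 8, 8, 8, 8, 8, 8, 8, 8, 8, 8, 1].
With 13 cycles on 97 points, sign = (−1)^{97−13} = +1.
Zolotarev: (50|97) = +1, matching the cycle-count sign.

+1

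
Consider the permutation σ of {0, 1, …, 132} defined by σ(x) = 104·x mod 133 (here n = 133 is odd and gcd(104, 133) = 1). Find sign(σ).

-1

Start at x=55: 55 → 1 → 104 → 43 → 83 → 120 → 111 → … (one orbit).
The orbit structure of x ↦ 104x mod 133: 12 orbits of sizes [18, 18, 18, 18, 18, 18, 9, 9, 2, 2, 2, 1].
With 12 cycles on 133 points, sign = (−1)^{133−12} = -1.
The Jacobi symbol (104|133) = -1 (Zolotarev) agrees.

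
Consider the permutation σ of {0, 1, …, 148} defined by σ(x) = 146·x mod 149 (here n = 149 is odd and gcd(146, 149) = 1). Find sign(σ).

-1

Start at x=55: 55 → 133 → 48 → 5 → 134 → 45 → 14 → … (one orbit).
Cycle type of π: 148 + 1; total 2 cycles.
Σ(ℓ_i−1) = 149−2 = 147; sign = (−1)^147 = -1.
Zolotarev: (146|149) = -1, matching the cycle-count sign.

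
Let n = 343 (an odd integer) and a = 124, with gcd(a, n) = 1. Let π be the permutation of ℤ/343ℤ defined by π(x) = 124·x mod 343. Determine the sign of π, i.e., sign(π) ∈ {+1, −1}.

Orbit of 184 under x↦124x: [184, 178, 120, 131, 123, 160, 289]… (length divides ord_343(124)).
Cycle type of π: 294 + 42 + 6 + 1; total 4 cycles.
With 4 cycles on 343 points, sign = (−1)^{343−4} = -1.

-1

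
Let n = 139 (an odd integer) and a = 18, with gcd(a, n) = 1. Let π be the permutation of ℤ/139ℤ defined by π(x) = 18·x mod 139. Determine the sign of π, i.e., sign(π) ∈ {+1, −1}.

-1

Orbit of 31 under x↦18x: [31, 2, 36, 92, 127, 62, 4]… (length divides ord_139(18)).
π_18 has 2 disjoint cycles with lengths [138, 1] on {0,…,138}.
2 cycles on 139: each ℓ→(−1)^(ℓ−1), product (−1)^137 = -1.
Check: (18/139) = -1 by Zolotarev.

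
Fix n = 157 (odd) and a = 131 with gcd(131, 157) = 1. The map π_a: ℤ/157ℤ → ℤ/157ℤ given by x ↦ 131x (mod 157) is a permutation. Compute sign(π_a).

Trace 90: π^k(90) = [90, 15, 81, 92, 120, 20, 108] for k=0..6.
π_131 has 2 disjoint cycles with lengths [156, 1] on {0,…,156}.
Σ(ℓ_i−1) = 157−2 = 155; sign = (−1)^155 = -1.

-1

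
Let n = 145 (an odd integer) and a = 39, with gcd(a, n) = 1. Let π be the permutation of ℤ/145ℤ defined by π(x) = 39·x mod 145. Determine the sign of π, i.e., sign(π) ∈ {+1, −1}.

Start at x=1: 1 → 39 → 71 → 14 → 111 → 124 → 51 → … (one orbit).
The orbit structure of x ↦ 39x mod 145: 8 orbits of sizes [28, 28, 28, 28, 28, 2, 2, 1].
Σ(ℓ_i−1) = 145−8 = 137; sign = (−1)^137 = -1.
The Jacobi symbol (39|145) = -1 (Zolotarev) agrees.

-1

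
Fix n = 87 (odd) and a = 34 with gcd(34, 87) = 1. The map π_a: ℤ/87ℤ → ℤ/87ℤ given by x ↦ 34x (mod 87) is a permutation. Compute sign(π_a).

Orbit of 28 under x↦34x: [28, 82, 4, 49, 13, 7, 64]… (length divides ord_87(34)).
Cycle lengths of π_34 on ℤ/87ℤ: [14, 14, 14, 14, 14, 14, 1, 1, 1]; 9 cycles in total.
n − c = 87 − 9 = 78; sign = (−1)^78 = +1.
Check: (34/87) = +1 by Zolotarev.

+1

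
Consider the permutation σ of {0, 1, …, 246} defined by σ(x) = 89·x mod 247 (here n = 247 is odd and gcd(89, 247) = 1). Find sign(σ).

Start at x=8: 8 → 218 → 136 → 1 → 89 → 17 → 31 → … (one orbit).
Cycle type of π: 36×6 + 18 + 12 + 1; total 9 cycles.
With 9 cycles on 247 points, sign = (−1)^{247−9} = +1.
Via Zolotarev, sign(π_{89}) = (89|247) = +1.

+1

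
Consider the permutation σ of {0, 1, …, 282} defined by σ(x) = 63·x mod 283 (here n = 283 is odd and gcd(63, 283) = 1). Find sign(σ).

Start at x=101: 101 → 137 → 141 → 110 → 138 → 204 → 117 → … (one orbit).
Cycle type of π: 141×2 + 1; total 3 cycles.
With 3 cycles on 283 points, sign = (−1)^{283−3} = +1.
Zolotarev: (63|283) = +1, matching the cycle-count sign.

+1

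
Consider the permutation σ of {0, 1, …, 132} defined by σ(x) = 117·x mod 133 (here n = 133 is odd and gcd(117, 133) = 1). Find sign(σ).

+1

Orbit of 123 under x↦117x: [123, 27, 100, 129, 64, 40, 25]… (length divides ord_133(117)).
The orbit structure of x ↦ 117x mod 133: 9 orbits of sizes [18, 18, 18, 18, 18, 18, 18, 6, 1].
Σ(ℓ_i−1) = 133−9 = 124; sign = (−1)^124 = +1.
(117|133)_J = +1 (Zolotarev's lemma cross-check).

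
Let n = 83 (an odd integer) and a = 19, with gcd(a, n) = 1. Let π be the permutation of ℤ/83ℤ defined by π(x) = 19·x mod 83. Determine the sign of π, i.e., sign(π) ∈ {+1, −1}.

-1

Start at x=15: 15 → 36 → 20 → 48 → 82 → 64 → 54 → … (one orbit).
π_19 has 2 disjoint cycles with lengths [82, 1] on {0,…,82}.
Σ(ℓ_i−1) = 83−2 = 81; sign = (−1)^81 = -1.
(19|83)_J = -1 (Zolotarev's lemma cross-check).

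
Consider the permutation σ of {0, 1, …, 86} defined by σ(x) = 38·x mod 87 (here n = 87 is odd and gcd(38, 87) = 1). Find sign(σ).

Start at x=7: 7 → 5 → 16 → 86 → 49 → 35 → 25 → … (one orbit).
π_38 has 8 disjoint cycles with lengths [14, 14, 14, 14, 14, 14, 2, 1] on {0,…,86}.
With 8 cycles on 87 points, sign = (−1)^{87−8} = -1.

-1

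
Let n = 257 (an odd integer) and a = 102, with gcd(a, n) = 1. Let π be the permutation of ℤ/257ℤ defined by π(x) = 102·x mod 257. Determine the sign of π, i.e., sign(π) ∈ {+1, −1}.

-1

Start at x=176: 176 → 219 → 236 → 171 → 223 → 130 → 153 → … (one orbit).
Cycle type of π: 256 + 1; total 2 cycles.
2 cycles on 257: each ℓ→(−1)^(ℓ−1), product (−1)^255 = -1.
Check: (102/257) = -1 by Zolotarev.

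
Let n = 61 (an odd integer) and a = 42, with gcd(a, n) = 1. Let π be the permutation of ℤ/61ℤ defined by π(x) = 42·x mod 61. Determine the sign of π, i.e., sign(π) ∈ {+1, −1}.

Trace 47: π^k(47) = [47, 22, 9, 12, 16, 1, 42] for k=0..6.
Cycle lengths of π_42 on ℤ/61ℤ: [15, 15, 15, 15, 1]; 5 cycles in total.
Σ(ℓ_i−1) = 61−5 = 56; sign = (−1)^56 = +1.
Zolotarev: (42|61) = +1, matching the cycle-count sign.

+1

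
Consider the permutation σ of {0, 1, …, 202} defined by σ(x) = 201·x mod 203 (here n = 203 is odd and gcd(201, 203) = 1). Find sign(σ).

+1

Start at x=75: 75 → 53 → 97 → 9 → 185 → 36 → 131 → … (one orbit).
Cycle type of π: 84×2 + 28 + 6 + 1; total 5 cycles.
Σ(ℓ_i−1) = 203−5 = 198; sign = (−1)^198 = +1.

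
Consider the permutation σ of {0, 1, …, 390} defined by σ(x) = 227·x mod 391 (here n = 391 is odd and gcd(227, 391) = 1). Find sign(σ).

+1

Orbit of 260 under x↦227x: [260, 370, 316, 179, 360, 1, 227]… (length divides ord_391(227)).
The orbit structure of x ↦ 227x mod 391: 5 orbits of sizes [176, 176, 22, 16, 1].
n − c = 391 − 5 = 386; sign = (−1)^386 = +1.
Check: (227/391) = +1 by Zolotarev.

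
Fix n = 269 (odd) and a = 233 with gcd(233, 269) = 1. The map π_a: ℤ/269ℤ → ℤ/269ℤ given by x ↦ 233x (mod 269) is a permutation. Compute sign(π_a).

+1

Orbit of 264 under x↦233x: [264, 180, 245, 57, 100, 166, 211]… (length divides ord_269(233)).
Cycle lengths of π_233 on ℤ/269ℤ: [134, 134, 1]; 3 cycles in total.
sign(π) = (−1)^{n − #cycles} = (−1)^{269−3} = (−1)^266 = +1.
Zolotarev: (233|269) = +1, matching the cycle-count sign.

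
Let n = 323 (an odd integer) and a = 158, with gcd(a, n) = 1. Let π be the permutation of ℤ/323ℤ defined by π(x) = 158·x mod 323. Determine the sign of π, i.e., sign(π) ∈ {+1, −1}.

-1

Orbit of 215 under x↦158x: [215, 55, 292, 270, 24, 239, 294]… (length divides ord_323(158)).
Decompose π into cycles: lengths [144, 144, 16, 9, 9, 1] (6 cycles, including the fixed point 0).
Σ(ℓ_i−1) = 323−6 = 317; sign = (−1)^317 = -1.
Via Zolotarev, sign(π_{158}) = (158|323) = -1.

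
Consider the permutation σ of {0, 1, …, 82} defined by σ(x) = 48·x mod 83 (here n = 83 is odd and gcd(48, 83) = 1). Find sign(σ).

+1

Orbit of 3 under x↦48x: [3, 61, 23, 25, 38, 81, 70]… (length divides ord_83(48)).
Decompose π into cycles: lengths [41, 41, 1] (3 cycles, including the fixed point 0).
83 − 3 = 80 transpositions; sign(π) = (−1)^80 = +1.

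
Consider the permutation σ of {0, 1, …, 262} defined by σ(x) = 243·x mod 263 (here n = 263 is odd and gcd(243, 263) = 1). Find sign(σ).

+1

Orbit of 172 under x↦243x: [172, 242, 157, 16, 206, 88, 81]… (length divides ord_263(243)).
3 cycles of lengths [131, 131, 1].
sign(π) = (−1)^{n − #cycles} = (−1)^{263−3} = (−1)^260 = +1.
Check: (243/263) = +1 by Zolotarev.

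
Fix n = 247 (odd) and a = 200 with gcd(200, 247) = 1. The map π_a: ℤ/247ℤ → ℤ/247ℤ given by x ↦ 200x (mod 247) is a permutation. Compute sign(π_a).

+1

Trace 220: π^k(220) = [220, 34, 131, 18, 142, 242, 235] for k=0..6.
The orbit structure of x ↦ 200x mod 247: 11 orbits of sizes [36, 36, 36, 36, 36, 36, 18, 4, 4, 4, 1].
11 cycles on 247: each ℓ→(−1)^(ℓ−1), product (−1)^236 = +1.
Zolotarev: (200|247) = +1, matching the cycle-count sign.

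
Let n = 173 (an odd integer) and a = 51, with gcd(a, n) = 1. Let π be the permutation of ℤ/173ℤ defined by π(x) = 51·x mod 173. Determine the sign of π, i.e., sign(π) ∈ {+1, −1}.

+1

Trace 133: π^k(133) = [133, 36, 106, 43, 117, 85, 10] for k=0..6.
The orbit structure of x ↦ 51x mod 173: 5 orbits of sizes [43, 43, 43, 43, 1].
Σ(ℓ_i−1) = 173−5 = 168; sign = (−1)^168 = +1.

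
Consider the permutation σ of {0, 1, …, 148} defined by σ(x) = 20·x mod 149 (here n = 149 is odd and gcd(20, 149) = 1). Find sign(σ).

Trace 100: π^k(100) = [100, 63, 68, 19, 82, 1, 20] for k=0..6.
Decompose π into cycles: lengths [74, 74, 1] (3 cycles, including the fixed point 0).
n − c = 149 − 3 = 146; sign = (−1)^146 = +1.
(20|149)_J = +1 (Zolotarev's lemma cross-check).

+1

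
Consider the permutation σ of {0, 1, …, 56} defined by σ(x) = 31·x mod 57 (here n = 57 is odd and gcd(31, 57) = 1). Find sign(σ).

Trace 7: π^k(7) = [7, 46, 1, 31, 49, 37] for k=0..5.
12 cycles of lengths [6, 6, 6, 6, 6, 6, 6, 6, 6, 1, 1, 1].
12 cycles on 57: each ℓ→(−1)^(ℓ−1), product (−1)^45 = -1.

-1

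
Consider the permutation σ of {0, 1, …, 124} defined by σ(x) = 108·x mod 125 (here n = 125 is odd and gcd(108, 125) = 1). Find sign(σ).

-1

Start at x=111: 111 → 113 → 79 → 32 → 81 → 123 → 34 → … (one orbit).
Cycle lengths of π_108 on ℤ/125ℤ: [100, 20, 4, 1]; 4 cycles in total.
Σ(ℓ_i−1) = 125−4 = 121; sign = (−1)^121 = -1.
The Jacobi symbol (108|125) = -1 (Zolotarev) agrees.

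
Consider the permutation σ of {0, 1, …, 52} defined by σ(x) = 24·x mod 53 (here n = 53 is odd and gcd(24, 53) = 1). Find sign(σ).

+1

Start at x=49: 49 → 10 → 28 → 36 → 16 → 13 → 47 → … (one orbit).
Cycle lengths of π_24 on ℤ/53ℤ: [13, 13, 13, 13, 1]; 5 cycles in total.
53 − 5 = 48 transpositions; sign(π) = (−1)^48 = +1.
Via Zolotarev, sign(π_{24}) = (24|53) = +1.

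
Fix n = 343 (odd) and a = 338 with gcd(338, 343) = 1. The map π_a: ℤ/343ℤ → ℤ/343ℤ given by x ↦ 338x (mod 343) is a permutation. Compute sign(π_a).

+1

Orbit of 121 under x↦338x: [121, 81, 281, 310, 165, 204, 9]… (length divides ord_343(338)).
Decompose π into cycles: lengths [147, 147, 21, 21, 3, 3, 1] (7 cycles, including the fixed point 0).
Σ(ℓ_i−1) = 343−7 = 336; sign = (−1)^336 = +1.
Zolotarev: (338|343) = +1, matching the cycle-count sign.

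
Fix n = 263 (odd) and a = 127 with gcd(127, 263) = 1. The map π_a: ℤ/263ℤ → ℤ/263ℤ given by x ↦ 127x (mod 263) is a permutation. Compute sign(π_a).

-1

Orbit of 82 under x↦127x: [82, 157, 214, 89, 257, 27, 10]… (length divides ord_263(127)).
Cycle lengths of π_127 on ℤ/263ℤ: [262, 1]; 2 cycles in total.
2 cycles on 263: each ℓ→(−1)^(ℓ−1), product (−1)^261 = -1.
The Jacobi symbol (127|263) = -1 (Zolotarev) agrees.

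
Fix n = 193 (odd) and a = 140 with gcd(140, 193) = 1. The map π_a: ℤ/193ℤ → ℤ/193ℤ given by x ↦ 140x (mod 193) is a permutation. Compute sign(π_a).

Start at x=107: 107 → 119 → 62 → 188 → 72 → 44 → 177 → … (one orbit).
Cycle lengths of π_140 on ℤ/193ℤ: [192, 1]; 2 cycles in total.
sign(π) = (−1)^{n − #cycles} = (−1)^{193−2} = (−1)^191 = -1.
Check: (140/193) = -1 by Zolotarev.

-1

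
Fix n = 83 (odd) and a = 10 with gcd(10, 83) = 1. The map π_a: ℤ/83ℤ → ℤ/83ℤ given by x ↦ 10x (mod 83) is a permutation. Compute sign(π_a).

+1

Trace 40: π^k(40) = [40, 68, 16, 77, 23, 64, 59] for k=0..6.
Cycle type of π: 41×2 + 1; total 3 cycles.
sign(π) = (−1)^{n − #cycles} = (−1)^{83−3} = (−1)^80 = +1.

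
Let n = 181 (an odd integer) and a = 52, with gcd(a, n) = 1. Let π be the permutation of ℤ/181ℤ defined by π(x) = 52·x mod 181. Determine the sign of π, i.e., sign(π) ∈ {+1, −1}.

Start at x=102: 102 → 55 → 145 → 119 → 34 → 139 → 169 → … (one orbit).
Decompose π into cycles: lengths [90, 90, 1] (3 cycles, including the fixed point 0).
With 3 cycles on 181 points, sign = (−1)^{181−3} = +1.
Via Zolotarev, sign(π_{52}) = (52|181) = +1.

+1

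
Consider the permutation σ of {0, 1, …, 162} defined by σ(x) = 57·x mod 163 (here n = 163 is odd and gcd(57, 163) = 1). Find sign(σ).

+1

Start at x=100: 100 → 158 → 41 → 55 → 38 → 47 → 71 → … (one orbit).
Cycle lengths of π_57 on ℤ/163ℤ: [81, 81, 1]; 3 cycles in total.
n − c = 163 − 3 = 160; sign = (−1)^160 = +1.
(57|163)_J = +1 (Zolotarev's lemma cross-check).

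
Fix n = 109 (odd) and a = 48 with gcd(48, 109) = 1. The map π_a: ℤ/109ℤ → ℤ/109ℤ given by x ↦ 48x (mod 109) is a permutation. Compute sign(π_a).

+1

Orbit of 66 under x↦48x: [66, 7, 9, 105, 26, 49, 63]… (length divides ord_109(48)).
Cycle lengths of π_48 on ℤ/109ℤ: [27, 27, 27, 27, 1]; 5 cycles in total.
sign(π) = (−1)^{n − #cycles} = (−1)^{109−5} = (−1)^104 = +1.
Via Zolotarev, sign(π_{48}) = (48|109) = +1.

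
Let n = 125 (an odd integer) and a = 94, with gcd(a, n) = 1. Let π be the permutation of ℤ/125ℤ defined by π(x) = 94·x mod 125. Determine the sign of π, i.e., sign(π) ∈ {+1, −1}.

Trace 31: π^k(31) = [31, 39, 41, 104, 26, 69, 111] for k=0..6.
Decompose π into cycles: lengths [50, 50, 10, 10, 2, 2, 1] (7 cycles, including the fixed point 0).
n − c = 125 − 7 = 118; sign = (−1)^118 = +1.
Via Zolotarev, sign(π_{94}) = (94|125) = +1.

+1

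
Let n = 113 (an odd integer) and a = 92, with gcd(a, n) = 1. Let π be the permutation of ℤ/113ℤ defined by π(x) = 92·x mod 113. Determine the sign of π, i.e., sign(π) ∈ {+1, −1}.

-1

Start at x=38: 38 → 106 → 34 → 77 → 78 → 57 → 46 → … (one orbit).
Cycle type of π: 112 + 1; total 2 cycles.
2 cycles on 113: each ℓ→(−1)^(ℓ−1), product (−1)^111 = -1.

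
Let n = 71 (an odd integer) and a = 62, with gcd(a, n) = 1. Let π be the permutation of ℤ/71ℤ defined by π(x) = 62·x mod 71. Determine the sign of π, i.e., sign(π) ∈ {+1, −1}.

-1

Orbit of 43 under x↦62x: [43, 39, 4, 35, 40, 66, 45]… (length divides ord_71(62)).
π_62 has 2 disjoint cycles with lengths [70, 1] on {0,…,70}.
2 cycles on 71: each ℓ→(−1)^(ℓ−1), product (−1)^69 = -1.
The Jacobi symbol (62|71) = -1 (Zolotarev) agrees.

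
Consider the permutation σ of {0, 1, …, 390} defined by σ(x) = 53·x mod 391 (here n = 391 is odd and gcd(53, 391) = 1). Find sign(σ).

-1

Trace 50: π^k(50) = [50, 304, 81, 383, 358, 206, 361] for k=0..6.
Cycle lengths of π_53 on ℤ/391ℤ: [88, 88, 88, 88, 22, 8, 8, 1]; 8 cycles in total.
391 − 8 = 383 transpositions; sign(π) = (−1)^383 = -1.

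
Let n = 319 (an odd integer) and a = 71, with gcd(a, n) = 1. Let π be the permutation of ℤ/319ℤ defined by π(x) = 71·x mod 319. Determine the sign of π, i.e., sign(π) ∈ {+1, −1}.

Start at x=34: 34 → 181 → 91 → 81 → 9 → 1 → 71 → … (one orbit).
Decompose π into cycles: lengths [70, 70, 70, 70, 14, 14, 5, 5, 1] (9 cycles, including the fixed point 0).
With 9 cycles on 319 points, sign = (−1)^{319−9} = +1.

+1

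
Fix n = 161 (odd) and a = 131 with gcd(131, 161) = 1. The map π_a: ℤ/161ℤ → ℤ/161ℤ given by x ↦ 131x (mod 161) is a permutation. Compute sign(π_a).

Orbit of 13 under x↦131x: [13, 93, 108, 141, 117, 32, 6]… (length divides ord_161(131)).
Cycle type of π: 66×2 + 11×2 + 6 + 1; total 6 cycles.
n − c = 161 − 6 = 155; sign = (−1)^155 = -1.
The Jacobi symbol (131|161) = -1 (Zolotarev) agrees.

-1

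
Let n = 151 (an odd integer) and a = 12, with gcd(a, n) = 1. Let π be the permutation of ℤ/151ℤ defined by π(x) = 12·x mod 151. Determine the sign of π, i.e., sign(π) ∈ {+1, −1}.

-1

Orbit of 113 under x↦12x: [113, 148, 115, 21, 101, 4, 48]… (length divides ord_151(12)).
π_12 has 2 disjoint cycles with lengths [150, 1] on {0,…,150}.
2 cycles on 151: each ℓ→(−1)^(ℓ−1), product (−1)^149 = -1.
The Jacobi symbol (12|151) = -1 (Zolotarev) agrees.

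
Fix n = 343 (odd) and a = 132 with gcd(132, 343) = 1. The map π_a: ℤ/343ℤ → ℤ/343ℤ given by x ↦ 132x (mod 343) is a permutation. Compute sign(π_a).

Start at x=153: 153 → 302 → 76 → 85 → 244 → 309 → 314 → … (one orbit).
Decompose π into cycles: lengths [98, 98, 98, 14, 14, 14, 2, 2, 2, 1] (10 cycles, including the fixed point 0).
10 cycles on 343: each ℓ→(−1)^(ℓ−1), product (−1)^333 = -1.
Zolotarev: (132|343) = -1, matching the cycle-count sign.

-1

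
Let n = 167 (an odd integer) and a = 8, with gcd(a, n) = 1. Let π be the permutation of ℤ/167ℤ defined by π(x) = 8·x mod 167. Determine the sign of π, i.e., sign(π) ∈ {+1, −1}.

+1

Orbit of 27 under x↦8x: [27, 49, 58, 130, 38, 137, 94]… (length divides ord_167(8)).
Cycle lengths of π_8 on ℤ/167ℤ: [83, 83, 1]; 3 cycles in total.
n − c = 167 − 3 = 164; sign = (−1)^164 = +1.
Check: (8/167) = +1 by Zolotarev.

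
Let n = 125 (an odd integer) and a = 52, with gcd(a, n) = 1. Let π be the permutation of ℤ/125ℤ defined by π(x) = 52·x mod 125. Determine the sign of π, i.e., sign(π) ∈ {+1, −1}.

Start at x=94: 94 → 13 → 51 → 27 → 29 → 8 → 41 → … (one orbit).
4 cycles of lengths [100, 20, 4, 1].
n − c = 125 − 4 = 121; sign = (−1)^121 = -1.

-1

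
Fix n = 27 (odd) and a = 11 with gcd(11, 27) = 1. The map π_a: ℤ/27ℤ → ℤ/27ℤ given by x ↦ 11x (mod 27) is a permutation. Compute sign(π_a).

Trace 26: π^k(26) = [26, 16, 14, 19, 20, 4, 17] for k=0..6.
Cycle lengths of π_11 on ℤ/27ℤ: [18, 6, 2, 1]; 4 cycles in total.
With 4 cycles on 27 points, sign = (−1)^{27−4} = -1.
Zolotarev: (11|27) = -1, matching the cycle-count sign.

-1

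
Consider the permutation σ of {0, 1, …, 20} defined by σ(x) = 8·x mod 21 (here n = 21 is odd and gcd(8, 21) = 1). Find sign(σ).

-1

Start at x=1: 1 → 8 → 1 (one orbit).
The orbit structure of x ↦ 8x mod 21: 14 orbits of sizes [2, 2, 2, 2, 2, 2, 2, 1, 1, 1, 1, 1, 1, 1].
21 − 14 = 7 transpositions; sign(π) = (−1)^7 = -1.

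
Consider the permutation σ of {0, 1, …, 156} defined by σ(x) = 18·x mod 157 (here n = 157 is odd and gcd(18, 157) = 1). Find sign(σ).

-1

Start at x=130: 130 → 142 → 44 → 7 → 126 → 70 → 4 → … (one orbit).
π_18 has 2 disjoint cycles with lengths [156, 1] on {0,…,156}.
157 − 2 = 155 transpositions; sign(π) = (−1)^155 = -1.
Via Zolotarev, sign(π_{18}) = (18|157) = -1.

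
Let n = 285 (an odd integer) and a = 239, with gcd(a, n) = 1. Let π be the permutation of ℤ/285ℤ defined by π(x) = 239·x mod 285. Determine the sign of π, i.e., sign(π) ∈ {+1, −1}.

-1

Start at x=134: 134 → 106 → 254 → 1 → 239 → 121 → 134 (one orbit).
Cycle type of π: 6×42 + 3×6 + 2×7 + 1; total 56 cycles.
With 56 cycles on 285 points, sign = (−1)^{285−56} = -1.
Via Zolotarev, sign(π_{239}) = (239|285) = -1.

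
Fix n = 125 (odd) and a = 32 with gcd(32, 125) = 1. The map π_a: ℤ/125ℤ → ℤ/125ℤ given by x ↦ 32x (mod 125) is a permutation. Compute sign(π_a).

Orbit of 32 under x↦32x: [32, 24, 18, 76, 57, 74, 118]… (length divides ord_125(32)).
Cycle type of π: 20×5 + 4×6 + 1; total 12 cycles.
125 − 12 = 113 transpositions; sign(π) = (−1)^113 = -1.
Via Zolotarev, sign(π_{32}) = (32|125) = -1.

-1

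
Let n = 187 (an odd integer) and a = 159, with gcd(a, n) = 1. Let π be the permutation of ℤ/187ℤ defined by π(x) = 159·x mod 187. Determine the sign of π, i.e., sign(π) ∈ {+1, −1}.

-1

Trace 26: π^k(26) = [26, 20, 1, 159, 36, 114, 174] for k=0..6.
The orbit structure of x ↦ 159x mod 187: 6 orbits of sizes [80, 80, 16, 5, 5, 1].
Σ(ℓ_i−1) = 187−6 = 181; sign = (−1)^181 = -1.
Via Zolotarev, sign(π_{159}) = (159|187) = -1.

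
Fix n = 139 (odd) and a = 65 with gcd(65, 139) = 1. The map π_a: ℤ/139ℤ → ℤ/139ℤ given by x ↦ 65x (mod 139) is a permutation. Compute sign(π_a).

Orbit of 125 under x↦65x: [125, 63, 64, 129, 45, 6, 112]… (length divides ord_139(65)).
7 cycles of lengths [23, 23, 23, 23, 23, 23, 1].
sign(π) = (−1)^{n − #cycles} = (−1)^{139−7} = (−1)^132 = +1.
Zolotarev: (65|139) = +1, matching the cycle-count sign.

+1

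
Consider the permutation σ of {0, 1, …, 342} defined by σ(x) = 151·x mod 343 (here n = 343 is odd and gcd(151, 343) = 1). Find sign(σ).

+1

Start at x=184: 184 → 1 → 151 → 163 → 260 → 158 → 191 → … (one orbit).
Decompose π into cycles: lengths [147, 147, 21, 21, 3, 3, 1] (7 cycles, including the fixed point 0).
343 − 7 = 336 transpositions; sign(π) = (−1)^336 = +1.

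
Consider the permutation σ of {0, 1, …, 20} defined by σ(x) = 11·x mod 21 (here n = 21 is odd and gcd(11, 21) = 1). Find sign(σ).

Start at x=16: 16 → 8 → 4 → 2 → 1 → 11 → 16 (one orbit).
The orbit structure of x ↦ 11x mod 21: 6 orbits of sizes [6, 6, 3, 3, 2, 1].
Σ(ℓ_i−1) = 21−6 = 15; sign = (−1)^15 = -1.

-1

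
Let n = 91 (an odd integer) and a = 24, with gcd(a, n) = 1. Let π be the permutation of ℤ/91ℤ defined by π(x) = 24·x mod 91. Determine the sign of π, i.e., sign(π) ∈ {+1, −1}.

+1

Trace 24: π^k(24) = [24, 30, 83, 81, 33, 64, 80] for k=0..6.
The orbit structure of x ↦ 24x mod 91: 9 orbits of sizes [12, 12, 12, 12, 12, 12, 12, 6, 1].
sign(π) = (−1)^{n − #cycles} = (−1)^{91−9} = (−1)^82 = +1.
Zolotarev: (24|91) = +1, matching the cycle-count sign.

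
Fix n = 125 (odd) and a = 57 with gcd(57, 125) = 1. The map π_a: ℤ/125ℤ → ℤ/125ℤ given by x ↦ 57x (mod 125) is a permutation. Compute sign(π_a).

Orbit of 1 under x↦57x: [1, 57, 124, 68]… (length divides ord_125(57)).
Cycle type of π: 4×31 + 1; total 32 cycles.
125 − 32 = 93 transpositions; sign(π) = (−1)^93 = -1.
Check: (57/125) = -1 by Zolotarev.

-1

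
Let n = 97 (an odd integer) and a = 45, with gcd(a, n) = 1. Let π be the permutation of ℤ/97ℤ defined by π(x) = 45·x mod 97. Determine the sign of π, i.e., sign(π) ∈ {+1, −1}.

Orbit of 50 under x↦45x: [50, 19, 79, 63, 22, 20, 27]… (length divides ord_97(45)).
Cycle lengths of π_45 on ℤ/97ℤ: [32, 32, 32, 1]; 4 cycles in total.
sign(π) = (−1)^{n − #cycles} = (−1)^{97−4} = (−1)^93 = -1.
Via Zolotarev, sign(π_{45}) = (45|97) = -1.

-1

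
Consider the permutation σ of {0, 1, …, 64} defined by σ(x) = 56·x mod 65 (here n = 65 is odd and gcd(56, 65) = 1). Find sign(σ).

Trace 36: π^k(36) = [36, 1, 56, 16, 51, 61] for k=0..5.
Decompose π into cycles: lengths [6, 6, 6, 6, 6, 6, 6, 6, 6, 6, 1, 1, 1, 1, 1] (15 cycles, including the fixed point 0).
n − c = 65 − 15 = 50; sign = (−1)^50 = +1.
(56|65)_J = +1 (Zolotarev's lemma cross-check).

+1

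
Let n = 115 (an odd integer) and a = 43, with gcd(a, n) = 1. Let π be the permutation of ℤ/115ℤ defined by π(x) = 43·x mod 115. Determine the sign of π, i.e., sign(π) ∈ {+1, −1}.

Trace 28: π^k(28) = [28, 54, 22, 26, 83, 4, 57] for k=0..6.
Cycle type of π: 44×2 + 22 + 4 + 1; total 5 cycles.
Σ(ℓ_i−1) = 115−5 = 110; sign = (−1)^110 = +1.

+1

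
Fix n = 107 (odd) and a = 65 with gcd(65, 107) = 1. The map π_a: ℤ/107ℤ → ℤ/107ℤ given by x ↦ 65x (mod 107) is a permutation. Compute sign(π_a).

-1

Trace 72: π^k(72) = [72, 79, 106, 42, 55, 44, 78] for k=0..6.
Cycle type of π: 106 + 1; total 2 cycles.
Σ(ℓ_i−1) = 107−2 = 105; sign = (−1)^105 = -1.
Via Zolotarev, sign(π_{65}) = (65|107) = -1.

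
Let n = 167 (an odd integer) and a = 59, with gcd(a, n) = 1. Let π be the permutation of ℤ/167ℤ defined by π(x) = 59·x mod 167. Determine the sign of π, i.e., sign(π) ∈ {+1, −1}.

-1

Trace 38: π^k(38) = [38, 71, 14, 158, 137, 67, 112] for k=0..6.
π_59 has 2 disjoint cycles with lengths [166, 1] on {0,…,166}.
With 2 cycles on 167 points, sign = (−1)^{167−2} = -1.
(59|167)_J = -1 (Zolotarev's lemma cross-check).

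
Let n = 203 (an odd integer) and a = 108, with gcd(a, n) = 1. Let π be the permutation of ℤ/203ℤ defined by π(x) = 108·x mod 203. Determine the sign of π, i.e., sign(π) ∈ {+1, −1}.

Orbit of 198 under x↦108x: [198, 69, 144, 124, 197, 164, 51]… (length divides ord_203(108)).
Cycle type of π: 84×2 + 28 + 6 + 1; total 5 cycles.
5 cycles on 203: each ℓ→(−1)^(ℓ−1), product (−1)^198 = +1.

+1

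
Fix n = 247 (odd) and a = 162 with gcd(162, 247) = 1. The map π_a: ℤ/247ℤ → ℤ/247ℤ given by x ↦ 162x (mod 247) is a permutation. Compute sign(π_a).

+1

Trace 139: π^k(139) = [139, 41, 220, 72, 55, 18, 199] for k=0..6.
Cycle type of π: 36×6 + 18 + 12 + 1; total 9 cycles.
With 9 cycles on 247 points, sign = (−1)^{247−9} = +1.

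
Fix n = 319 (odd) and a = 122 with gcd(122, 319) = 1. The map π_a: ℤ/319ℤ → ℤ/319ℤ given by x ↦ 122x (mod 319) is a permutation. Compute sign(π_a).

Orbit of 34 under x↦122x: [34, 1, 122, 210, 100, 78, 265]… (length divides ord_319(122)).
Cycle lengths of π_122 on ℤ/319ℤ: [14, 14, 14, 14, 14, 14, 14, 14, 14, 14, 14, 14, 14, 14, 14, 14, 14, 14, 14, 14, 14, 14, 1, 1, 1, 1, 1, 1, 1, 1, 1, 1, 1]; 33 cycles in total.
sign(π) = (−1)^{n − #cycles} = (−1)^{319−33} = (−1)^286 = +1.

+1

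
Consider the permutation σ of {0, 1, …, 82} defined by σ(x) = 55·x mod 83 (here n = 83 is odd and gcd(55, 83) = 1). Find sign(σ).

-1

Trace 5: π^k(5) = [5, 26, 19, 49, 39, 70, 32] for k=0..6.
The orbit structure of x ↦ 55x mod 83: 2 orbits of sizes [82, 1].
2 cycles on 83: each ℓ→(−1)^(ℓ−1), product (−1)^81 = -1.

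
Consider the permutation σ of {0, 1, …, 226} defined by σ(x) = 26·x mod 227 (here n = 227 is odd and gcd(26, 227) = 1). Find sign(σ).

Trace 147: π^k(147) = [147, 190, 173, 185, 43, 210, 12] for k=0..6.
3 cycles of lengths [113, 113, 1].
n − c = 227 − 3 = 224; sign = (−1)^224 = +1.
The Jacobi symbol (26|227) = +1 (Zolotarev) agrees.

+1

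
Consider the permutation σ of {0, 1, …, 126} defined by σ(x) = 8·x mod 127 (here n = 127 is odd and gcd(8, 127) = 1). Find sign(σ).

+1

Orbit of 64 under x↦8x: [64, 4, 32, 2, 16, 1, 8]… (length divides ord_127(8)).
π_8 has 19 disjoint cycles with lengths [7, 7, 7, 7, 7, 7, 7, 7, 7, 7, 7, 7, 7, 7, 7, 7, 7, 7, 1] on {0,…,126}.
n − c = 127 − 19 = 108; sign = (−1)^108 = +1.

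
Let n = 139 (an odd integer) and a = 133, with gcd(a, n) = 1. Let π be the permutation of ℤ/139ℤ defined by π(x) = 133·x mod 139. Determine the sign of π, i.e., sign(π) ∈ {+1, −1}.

-1

Trace 57: π^k(57) = [57, 75, 106, 59, 63, 39, 44] for k=0..6.
4 cycles of lengths [46, 46, 46, 1].
n − c = 139 − 4 = 135; sign = (−1)^135 = -1.
Check: (133/139) = -1 by Zolotarev.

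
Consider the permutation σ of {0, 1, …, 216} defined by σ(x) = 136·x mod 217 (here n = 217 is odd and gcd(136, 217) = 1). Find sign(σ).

+1

Orbit of 3 under x↦136x: [3, 191, 153, 193, 208, 78, 192]… (length divides ord_217(136)).
Cycle type of π: 30×7 + 6 + 1; total 9 cycles.
9 cycles on 217: each ℓ→(−1)^(ℓ−1), product (−1)^208 = +1.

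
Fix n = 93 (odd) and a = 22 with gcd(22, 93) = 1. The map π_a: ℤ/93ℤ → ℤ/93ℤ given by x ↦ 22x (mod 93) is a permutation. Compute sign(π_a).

Trace 4: π^k(4) = [4, 88, 76, 91, 49, 55, 1] for k=0..6.
Decompose π into cycles: lengths [30, 30, 30, 1, 1, 1] (6 cycles, including the fixed point 0).
6 cycles on 93: each ℓ→(−1)^(ℓ−1), product (−1)^87 = -1.

-1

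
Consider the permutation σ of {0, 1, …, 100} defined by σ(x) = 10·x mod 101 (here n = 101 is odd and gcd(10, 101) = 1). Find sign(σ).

Orbit of 1 under x↦10x: [1, 10, 100, 91]… (length divides ord_101(10)).
Cycle type of π: 4×25 + 1; total 26 cycles.
101 − 26 = 75 transpositions; sign(π) = (−1)^75 = -1.

-1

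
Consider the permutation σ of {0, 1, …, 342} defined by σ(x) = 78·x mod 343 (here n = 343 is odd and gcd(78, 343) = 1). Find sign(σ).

+1

Trace 274: π^k(274) = [274, 106, 36, 64, 190, 71, 50] for k=0..6.
Decompose π into cycles: lengths [49, 49, 49, 49, 49, 49, 7, 7, 7, 7, 7, 7, 1, 1, 1, 1, 1, 1, 1] (19 cycles, including the fixed point 0).
With 19 cycles on 343 points, sign = (−1)^{343−19} = +1.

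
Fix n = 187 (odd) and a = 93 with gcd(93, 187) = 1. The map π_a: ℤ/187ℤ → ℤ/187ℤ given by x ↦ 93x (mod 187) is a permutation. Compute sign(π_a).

+1

Orbit of 38 under x↦93x: [38, 168, 103, 42, 166, 104, 135]… (length divides ord_187(93)).
Cycle lengths of π_93 on ℤ/187ℤ: [40, 40, 40, 40, 8, 8, 5, 5, 1]; 9 cycles in total.
9 cycles on 187: each ℓ→(−1)^(ℓ−1), product (−1)^178 = +1.
The Jacobi symbol (93|187) = +1 (Zolotarev) agrees.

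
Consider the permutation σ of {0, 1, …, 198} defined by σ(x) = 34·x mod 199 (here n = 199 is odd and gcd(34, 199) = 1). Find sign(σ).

-1

Orbit of 29 under x↦34x: [29, 190, 92, 143, 86, 138, 115]… (length divides ord_199(34)).
π_34 has 2 disjoint cycles with lengths [198, 1] on {0,…,198}.
sign(π) = (−1)^{n − #cycles} = (−1)^{199−2} = (−1)^197 = -1.
Via Zolotarev, sign(π_{34}) = (34|199) = -1.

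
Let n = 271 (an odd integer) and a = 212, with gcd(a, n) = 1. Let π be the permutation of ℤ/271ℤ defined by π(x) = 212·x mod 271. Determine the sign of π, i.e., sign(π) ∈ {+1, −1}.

+1

Start at x=87: 87 → 16 → 140 → 141 → 82 → 40 → 79 → … (one orbit).
The orbit structure of x ↦ 212x mod 271: 3 orbits of sizes [135, 135, 1].
With 3 cycles on 271 points, sign = (−1)^{271−3} = +1.
The Jacobi symbol (212|271) = +1 (Zolotarev) agrees.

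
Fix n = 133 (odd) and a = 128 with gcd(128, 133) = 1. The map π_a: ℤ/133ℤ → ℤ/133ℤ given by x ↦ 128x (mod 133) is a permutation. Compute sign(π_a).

Orbit of 8 under x↦128x: [8, 93, 67, 64, 79, 4, 113]… (length divides ord_133(128)).
The orbit structure of x ↦ 128x mod 133: 10 orbits of sizes [18, 18, 18, 18, 18, 18, 18, 3, 3, 1].
Σ(ℓ_i−1) = 133−10 = 123; sign = (−1)^123 = -1.
The Jacobi symbol (128|133) = -1 (Zolotarev) agrees.

-1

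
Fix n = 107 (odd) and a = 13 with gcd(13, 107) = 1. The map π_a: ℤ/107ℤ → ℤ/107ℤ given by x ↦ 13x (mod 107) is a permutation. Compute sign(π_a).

+1

Orbit of 30 under x↦13x: [30, 69, 41, 105, 81, 90, 100]… (length divides ord_107(13)).
The orbit structure of x ↦ 13x mod 107: 3 orbits of sizes [53, 53, 1].
107 − 3 = 104 transpositions; sign(π) = (−1)^104 = +1.
The Jacobi symbol (13|107) = +1 (Zolotarev) agrees.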